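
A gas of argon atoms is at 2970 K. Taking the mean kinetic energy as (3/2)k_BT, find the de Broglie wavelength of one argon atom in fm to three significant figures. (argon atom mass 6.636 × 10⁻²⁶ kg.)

KE = (3/2)k_BT = 1.5 × 1.381 × 10⁻²³ × 2970 = 6.152 × 10⁻²⁰ J.
p = √(2mKE) = √(2 × 6.636 × 10⁻²⁶ × 6.152 × 10⁻²⁰) = 9.036 × 10⁻²³ kg·m/s.
λ = h/p = 7.33 × 10⁻¹² m = 7330 fm.

λ = 7330 fm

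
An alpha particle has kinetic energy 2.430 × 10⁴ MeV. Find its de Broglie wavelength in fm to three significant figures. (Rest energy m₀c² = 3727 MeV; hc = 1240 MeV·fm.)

λ = 0.0446 fm

Total energy E = KE + m₀c² = 2.430 × 10⁴ + 3727 = 28027 MeV.
(pc)² = E² − (m₀c²)² = (28027)² − (3727)² = 7.716 × 10⁸ MeV², so pc = 2.778 × 10⁴ MeV.
λ = hc/(pc) = 1240 MeV·fm / 2.778 × 10⁴ MeV = 0.0446 fm.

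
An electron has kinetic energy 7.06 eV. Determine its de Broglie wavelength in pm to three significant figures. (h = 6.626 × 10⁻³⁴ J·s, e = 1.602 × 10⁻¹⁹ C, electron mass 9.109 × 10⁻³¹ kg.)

λ = 462 pm

KE = 7.06 eV = 1.131 × 10⁻¹⁸ J.
p = √(2mKE) = √(2 × 9.109 × 10⁻³¹ × 1.131 × 10⁻¹⁸) = 1.435 × 10⁻²⁴ kg·m/s.
λ = h/p = 6.626 × 10⁻³⁴ / 1.435 × 10⁻²⁴ = 4.62 × 10⁻¹⁰ m = 462 pm.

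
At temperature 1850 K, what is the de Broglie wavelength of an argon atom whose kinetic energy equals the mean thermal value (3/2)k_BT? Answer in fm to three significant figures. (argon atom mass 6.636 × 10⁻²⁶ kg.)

λ = 9290 fm

KE = (3/2)k_BT = 1.5 × 1.381 × 10⁻²³ × 1850 = 3.832 × 10⁻²⁰ J.
p = √(2mKE) = √(2 × 6.636 × 10⁻²⁶ × 3.832 × 10⁻²⁰) = 7.132 × 10⁻²³ kg·m/s.
λ = h/p = 9.29 × 10⁻¹² m = 9290 fm.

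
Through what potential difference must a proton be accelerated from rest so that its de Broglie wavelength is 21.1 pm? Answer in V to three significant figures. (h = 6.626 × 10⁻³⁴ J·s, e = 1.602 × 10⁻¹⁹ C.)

V = 1.84 V

p = h/λ = 6.626 × 10⁻³⁴ / 2.110 × 10⁻¹¹ = 3.140 × 10⁻²³ kg·m/s.
KE = p²/(2m) = 2.947 × 10⁻¹⁹ J.
V = KE/e = 2.947 × 10⁻¹⁹ / (1.602 × 10⁻¹⁹) = 1.84 V.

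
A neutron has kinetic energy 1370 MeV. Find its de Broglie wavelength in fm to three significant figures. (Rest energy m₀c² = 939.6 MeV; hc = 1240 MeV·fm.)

λ = 0.588 fm

Total energy E = KE + m₀c² = 1370 + 939.6 = 2309.6 MeV.
(pc)² = E² − (m₀c²)² = (2309.6)² − (939.6)² = 4.451 × 10⁶ MeV², so pc = 2110 MeV.
λ = hc/(pc) = 1240 MeV·fm / 2110 MeV = 0.588 fm.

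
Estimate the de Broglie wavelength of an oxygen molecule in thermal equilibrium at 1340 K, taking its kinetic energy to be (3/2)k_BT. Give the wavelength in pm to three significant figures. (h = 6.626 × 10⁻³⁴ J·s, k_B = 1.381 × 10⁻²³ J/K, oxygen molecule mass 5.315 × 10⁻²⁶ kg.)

KE = (3/2)k_BT = 1.5 × 1.381 × 10⁻²³ × 1340 = 2.776 × 10⁻²⁰ J.
p = √(2mKE) = √(2 × 5.315 × 10⁻²⁶ × 2.776 × 10⁻²⁰) = 5.432 × 10⁻²³ kg·m/s.
λ = h/p = 1.22 × 10⁻¹¹ m = 12.2 pm.

λ = 12.2 pm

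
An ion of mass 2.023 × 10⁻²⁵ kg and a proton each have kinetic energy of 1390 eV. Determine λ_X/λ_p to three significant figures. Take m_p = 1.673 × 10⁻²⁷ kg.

At fixed KE, p = √(2mKE) so λ = h/p ∝ 1/√m.
λ_X/λ_p = √(m_p/m_X) = √(1.673 × 10⁻²⁷/2.023 × 10⁻²⁵) = √(8.270 × 10⁻³) = 0.0909.

λ_X/λ_p = 0.0909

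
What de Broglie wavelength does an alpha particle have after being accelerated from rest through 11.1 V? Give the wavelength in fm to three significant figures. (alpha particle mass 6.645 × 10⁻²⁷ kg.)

λ = 3050 fm

KE = 2eV = 2 × 1.602 × 10⁻¹⁹ × 11.10 = 3.556 × 10⁻¹⁸ J.
p = √(2mKE) = √(2 × 6.645 × 10⁻²⁷ × 3.556 × 10⁻¹⁸) = 2.174 × 10⁻²² kg·m/s.
λ = h/p = 6.626 × 10⁻³⁴ / 2.174 × 10⁻²² = 3.05 × 10⁻¹² m = 3050 fm.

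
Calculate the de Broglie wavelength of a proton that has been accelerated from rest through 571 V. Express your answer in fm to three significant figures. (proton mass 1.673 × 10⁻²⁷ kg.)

KE = eV = 1.602 × 10⁻¹⁹ × 571.0 = 9.147 × 10⁻¹⁷ J.
p = √(2mKE) = √(2 × 1.673 × 10⁻²⁷ × 9.147 × 10⁻¹⁷) = 5.532 × 10⁻²² kg·m/s.
λ = h/p = 6.626 × 10⁻³⁴ / 5.532 × 10⁻²² = 1.20 × 10⁻¹² m = 1200 fm.

λ = 1200 fm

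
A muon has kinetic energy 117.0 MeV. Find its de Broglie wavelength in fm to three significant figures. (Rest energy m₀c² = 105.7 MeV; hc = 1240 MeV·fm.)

λ = 6.33 fm

Total energy E = KE + m₀c² = 117.0 + 105.7 = 222.7 MeV.
(pc)² = E² − (m₀c²)² = (222.7)² − (105.7)² = 3.842 × 10⁴ MeV², so pc = 196.0 MeV.
λ = hc/(pc) = 1240 MeV·fm / 196.0 MeV = 6.33 fm.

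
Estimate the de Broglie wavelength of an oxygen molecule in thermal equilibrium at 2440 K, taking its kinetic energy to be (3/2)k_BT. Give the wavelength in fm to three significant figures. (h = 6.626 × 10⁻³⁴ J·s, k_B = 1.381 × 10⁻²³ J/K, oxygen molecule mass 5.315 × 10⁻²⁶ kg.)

KE = (3/2)k_BT = 1.5 × 1.381 × 10⁻²³ × 2440 = 5.054 × 10⁻²⁰ J.
p = √(2mKE) = √(2 × 5.315 × 10⁻²⁶ × 5.054 × 10⁻²⁰) = 7.330 × 10⁻²³ kg·m/s.
λ = h/p = 9.04 × 10⁻¹² m = 9040 fm.

λ = 9040 fm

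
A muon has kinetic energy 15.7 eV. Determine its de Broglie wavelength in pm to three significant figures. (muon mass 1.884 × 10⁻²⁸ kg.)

λ = 21.5 pm

KE = 15.7 eV = 2.515 × 10⁻¹⁸ J.
p = √(2mKE) = √(2 × 1.884 × 10⁻²⁸ × 2.515 × 10⁻¹⁸) = 3.078 × 10⁻²³ kg·m/s.
λ = h/p = 6.626 × 10⁻³⁴ / 3.078 × 10⁻²³ = 2.15 × 10⁻¹¹ m = 21.5 pm.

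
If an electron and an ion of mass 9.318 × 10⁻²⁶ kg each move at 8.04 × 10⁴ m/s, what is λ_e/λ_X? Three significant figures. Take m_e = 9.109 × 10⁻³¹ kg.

At fixed v, p = mv so λ = h/(mv) ∝ 1/m.
λ_e/λ_X = m_X/m_e = 9.318 × 10⁻²⁶/9.109 × 10⁻³¹ = 1.02 × 10⁵.

λ_e/λ_X = 1.02 × 10⁵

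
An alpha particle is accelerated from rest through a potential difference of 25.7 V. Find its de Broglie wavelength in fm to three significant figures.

KE = 2eV = 2 × 1.602 × 10⁻¹⁹ × 25.70 = 8.234 × 10⁻¹⁸ J.
p = √(2mKE) = √(2 × 6.645 × 10⁻²⁷ × 8.234 × 10⁻¹⁸) = 3.308 × 10⁻²² kg·m/s.
λ = h/p = 6.626 × 10⁻³⁴ / 3.308 × 10⁻²² = 2.00 × 10⁻¹² m = 2000 fm.

λ = 2000 fm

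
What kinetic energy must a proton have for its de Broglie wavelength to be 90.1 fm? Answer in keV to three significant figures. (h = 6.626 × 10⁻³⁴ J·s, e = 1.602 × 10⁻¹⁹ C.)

p = h/λ = 6.626 × 10⁻³⁴ / 9.010 × 10⁻¹⁴ = 7.354 × 10⁻²¹ kg·m/s.
KE = p²/(2m) = (7.354 × 10⁻²¹)² / (2 × 1.673 × 10⁻²⁷) = 1.616 × 10⁻¹⁴ J = 101 keV.

KE = 101 keV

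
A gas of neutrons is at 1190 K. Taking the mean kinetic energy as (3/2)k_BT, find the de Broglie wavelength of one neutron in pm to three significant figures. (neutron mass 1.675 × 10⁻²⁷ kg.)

KE = (3/2)k_BT = 1.5 × 1.381 × 10⁻²³ × 1190 = 2.465 × 10⁻²⁰ J.
p = √(2mKE) = √(2 × 1.675 × 10⁻²⁷ × 2.465 × 10⁻²⁰) = 9.087 × 10⁻²⁴ kg·m/s.
λ = h/p = 7.29 × 10⁻¹¹ m = 72.9 pm.

λ = 72.9 pm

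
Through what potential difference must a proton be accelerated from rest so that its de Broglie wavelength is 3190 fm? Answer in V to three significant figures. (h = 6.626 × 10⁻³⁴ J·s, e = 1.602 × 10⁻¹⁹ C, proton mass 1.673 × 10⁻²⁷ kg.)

p = h/λ = 6.626 × 10⁻³⁴ / 3.190 × 10⁻¹² = 2.077 × 10⁻²² kg·m/s.
KE = p²/(2m) = 1.289 × 10⁻¹⁷ J.
V = KE/e = 1.289 × 10⁻¹⁷ / (1.602 × 10⁻¹⁹) = 80.5 V.

V = 80.5 V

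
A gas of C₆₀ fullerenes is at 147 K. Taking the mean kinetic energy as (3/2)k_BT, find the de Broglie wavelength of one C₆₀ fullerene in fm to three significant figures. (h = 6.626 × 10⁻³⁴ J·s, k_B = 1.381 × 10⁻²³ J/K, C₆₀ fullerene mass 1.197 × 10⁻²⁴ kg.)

KE = (3/2)k_BT = 1.5 × 1.381 × 10⁻²³ × 147 = 3.045 × 10⁻²¹ J.
p = √(2mKE) = √(2 × 1.197 × 10⁻²⁴ × 3.045 × 10⁻²¹) = 8.538 × 10⁻²³ kg·m/s.
λ = h/p = 7.76 × 10⁻¹² m = 7760 fm.

λ = 7760 fm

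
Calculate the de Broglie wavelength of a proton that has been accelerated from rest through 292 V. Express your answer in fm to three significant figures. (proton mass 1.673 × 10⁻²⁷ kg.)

KE = eV = 1.602 × 10⁻¹⁹ × 292.0 = 4.678 × 10⁻¹⁷ J.
p = √(2mKE) = √(2 × 1.673 × 10⁻²⁷ × 4.678 × 10⁻¹⁷) = 3.956 × 10⁻²² kg·m/s.
λ = h/p = 6.626 × 10⁻³⁴ / 3.956 × 10⁻²² = 1.67 × 10⁻¹² m = 1670 fm.

λ = 1670 fm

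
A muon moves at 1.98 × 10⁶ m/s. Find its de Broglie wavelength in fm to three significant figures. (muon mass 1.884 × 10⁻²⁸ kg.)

λ = 1780 fm

p = mv = 1.884 × 10⁻²⁸ × 1.98 × 10⁶ = 3.730 × 10⁻²² kg·m/s.
λ = h/p = 6.626 × 10⁻³⁴ / 3.730 × 10⁻²² = 1.78 × 10⁻¹² m = 1780 fm.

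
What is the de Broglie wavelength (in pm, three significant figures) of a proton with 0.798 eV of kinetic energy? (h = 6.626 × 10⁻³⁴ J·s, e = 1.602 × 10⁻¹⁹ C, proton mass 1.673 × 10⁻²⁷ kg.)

KE = 0.798 eV = 1.278 × 10⁻¹⁹ J.
p = √(2mKE) = √(2 × 1.673 × 10⁻²⁷ × 1.278 × 10⁻¹⁹) = 2.068 × 10⁻²³ kg·m/s.
λ = h/p = 6.626 × 10⁻³⁴ / 2.068 × 10⁻²³ = 3.20 × 10⁻¹¹ m = 32.0 pm.

λ = 32.0 pm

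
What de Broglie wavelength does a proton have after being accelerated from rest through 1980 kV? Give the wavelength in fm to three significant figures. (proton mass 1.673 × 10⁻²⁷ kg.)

λ = 20.3 fm

KE = eV = 1.602 × 10⁻¹⁹ × 1.980 × 10⁶ = 3.172 × 10⁻¹³ J.
p = √(2mKE) = √(2 × 1.673 × 10⁻²⁷ × 3.172 × 10⁻¹³) = 3.258 × 10⁻²⁰ kg·m/s.
λ = h/p = 6.626 × 10⁻³⁴ / 3.258 × 10⁻²⁰ = 2.03 × 10⁻¹⁴ m = 20.3 fm.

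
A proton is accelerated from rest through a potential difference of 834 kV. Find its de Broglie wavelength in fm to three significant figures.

λ = 31.3 fm

KE = eV = 1.602 × 10⁻¹⁹ × 8.340 × 10⁵ = 1.336 × 10⁻¹³ J.
p = √(2mKE) = √(2 × 1.673 × 10⁻²⁷ × 1.336 × 10⁻¹³) = 2.114 × 10⁻²⁰ kg·m/s.
λ = h/p = 6.626 × 10⁻³⁴ / 2.114 × 10⁻²⁰ = 3.13 × 10⁻¹⁴ m = 31.3 fm.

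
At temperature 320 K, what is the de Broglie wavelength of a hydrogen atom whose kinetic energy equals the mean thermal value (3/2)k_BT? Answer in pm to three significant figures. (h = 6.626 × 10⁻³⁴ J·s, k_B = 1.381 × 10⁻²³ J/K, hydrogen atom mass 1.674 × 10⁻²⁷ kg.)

λ = 141 pm

KE = (3/2)k_BT = 1.5 × 1.381 × 10⁻²³ × 320 = 6.629 × 10⁻²¹ J.
p = √(2mKE) = √(2 × 1.674 × 10⁻²⁷ × 6.629 × 10⁻²¹) = 4.711 × 10⁻²⁴ kg·m/s.
λ = h/p = 1.41 × 10⁻¹⁰ m = 141 pm.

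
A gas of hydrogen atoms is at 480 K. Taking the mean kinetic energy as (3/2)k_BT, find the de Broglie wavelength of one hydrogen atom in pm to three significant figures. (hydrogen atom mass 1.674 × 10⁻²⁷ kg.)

KE = (3/2)k_BT = 1.5 × 1.381 × 10⁻²³ × 480 = 9.943 × 10⁻²¹ J.
p = √(2mKE) = √(2 × 1.674 × 10⁻²⁷ × 9.943 × 10⁻²¹) = 5.770 × 10⁻²⁴ kg·m/s.
λ = h/p = 1.15 × 10⁻¹⁰ m = 115 pm.

λ = 115 pm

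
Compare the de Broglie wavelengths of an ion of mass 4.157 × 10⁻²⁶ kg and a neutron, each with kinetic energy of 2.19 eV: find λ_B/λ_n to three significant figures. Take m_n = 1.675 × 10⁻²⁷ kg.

At fixed KE, p = √(2mKE) so λ = h/p ∝ 1/√m.
λ_B/λ_n = √(m_n/m_B) = √(1.675 × 10⁻²⁷/4.157 × 10⁻²⁶) = √(0.04029) = 0.201.

λ_B/λ_n = 0.201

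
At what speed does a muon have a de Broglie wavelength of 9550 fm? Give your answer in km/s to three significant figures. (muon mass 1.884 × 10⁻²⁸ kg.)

p = h/λ = 6.626 × 10⁻³⁴ / 9.550 × 10⁻¹² = 6.938 × 10⁻²³ kg·m/s.
v = p/m = 6.938 × 10⁻²³ / 1.884 × 10⁻²⁸ = 3.68 × 10⁵ m/s = 368 km/s.

v = 368 km/s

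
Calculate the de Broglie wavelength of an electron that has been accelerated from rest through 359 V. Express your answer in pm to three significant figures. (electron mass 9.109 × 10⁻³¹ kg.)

KE = eV = 1.602 × 10⁻¹⁹ × 359.0 = 5.751 × 10⁻¹⁷ J.
p = √(2mKE) = √(2 × 9.109 × 10⁻³¹ × 5.751 × 10⁻¹⁷) = 1.024 × 10⁻²³ kg·m/s.
λ = h/p = 6.626 × 10⁻³⁴ / 1.024 × 10⁻²³ = 6.47 × 10⁻¹¹ m = 64.7 pm.

λ = 64.7 pm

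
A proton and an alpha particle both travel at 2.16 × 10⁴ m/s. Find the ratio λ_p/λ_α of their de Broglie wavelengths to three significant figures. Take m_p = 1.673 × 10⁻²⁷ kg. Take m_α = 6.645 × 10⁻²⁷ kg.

λ_p/λ_α = 3.97

At fixed v, p = mv so λ = h/(mv) ∝ 1/m.
λ_p/λ_α = m_α/m_p = 6.645 × 10⁻²⁷/1.673 × 10⁻²⁷ = 3.97.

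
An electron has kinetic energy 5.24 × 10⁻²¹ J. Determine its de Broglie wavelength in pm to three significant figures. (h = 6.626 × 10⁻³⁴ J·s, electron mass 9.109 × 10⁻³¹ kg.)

λ = 6780 pm

p = √(2mKE) = √(2 × 9.109 × 10⁻³¹ × 5.240 × 10⁻²¹) = 9.770 × 10⁻²⁶ kg·m/s.
λ = h/p = 6.626 × 10⁻³⁴ / 9.770 × 10⁻²⁶ = 6.78 × 10⁻⁹ m = 6780 pm.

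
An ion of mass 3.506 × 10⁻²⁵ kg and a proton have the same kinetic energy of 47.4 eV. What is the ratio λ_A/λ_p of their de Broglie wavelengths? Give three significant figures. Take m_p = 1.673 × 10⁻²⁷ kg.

At fixed KE, p = √(2mKE) so λ = h/p ∝ 1/√m.
λ_A/λ_p = √(m_p/m_A) = √(1.673 × 10⁻²⁷/3.506 × 10⁻²⁵) = √(4.772 × 10⁻³) = 0.0691.

λ_A/λ_p = 0.0691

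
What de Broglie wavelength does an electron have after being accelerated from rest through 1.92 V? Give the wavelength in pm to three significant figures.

KE = eV = 1.602 × 10⁻¹⁹ × 1.920 = 3.076 × 10⁻¹⁹ J.
p = √(2mKE) = √(2 × 9.109 × 10⁻³¹ × 3.076 × 10⁻¹⁹) = 7.486 × 10⁻²⁵ kg·m/s.
λ = h/p = 6.626 × 10⁻³⁴ / 7.486 × 10⁻²⁵ = 8.85 × 10⁻¹⁰ m = 885 pm.

λ = 885 pm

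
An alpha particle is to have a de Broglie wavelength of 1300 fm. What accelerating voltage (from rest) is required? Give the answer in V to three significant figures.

p = h/λ = 6.626 × 10⁻³⁴ / 1.300 × 10⁻¹² = 5.097 × 10⁻²² kg·m/s.
KE = p²/(2m) = 1.955 × 10⁻¹⁷ J.
V = KE/2e = 1.955 × 10⁻¹⁷ / (2 × 1.602 × 10⁻¹⁹) = 61.0 V.

V = 61.0 V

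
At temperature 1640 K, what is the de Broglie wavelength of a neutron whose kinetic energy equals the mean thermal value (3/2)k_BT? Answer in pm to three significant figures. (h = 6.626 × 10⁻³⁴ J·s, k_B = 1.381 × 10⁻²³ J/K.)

λ = 62.1 pm

KE = (3/2)k_BT = 1.5 × 1.381 × 10⁻²³ × 1640 = 3.397 × 10⁻²⁰ J.
p = √(2mKE) = √(2 × 1.675 × 10⁻²⁷ × 3.397 × 10⁻²⁰) = 1.067 × 10⁻²³ kg·m/s.
λ = h/p = 6.21 × 10⁻¹¹ m = 62.1 pm.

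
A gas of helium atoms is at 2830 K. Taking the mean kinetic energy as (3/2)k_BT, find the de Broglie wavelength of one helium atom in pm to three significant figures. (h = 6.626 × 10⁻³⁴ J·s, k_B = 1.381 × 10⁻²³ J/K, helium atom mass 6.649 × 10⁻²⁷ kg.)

KE = (3/2)k_BT = 1.5 × 1.381 × 10⁻²³ × 2830 = 5.862 × 10⁻²⁰ J.
p = √(2mKE) = √(2 × 6.649 × 10⁻²⁷ × 5.862 × 10⁻²⁰) = 2.792 × 10⁻²³ kg·m/s.
λ = h/p = 2.37 × 10⁻¹¹ m = 23.7 pm.

λ = 23.7 pm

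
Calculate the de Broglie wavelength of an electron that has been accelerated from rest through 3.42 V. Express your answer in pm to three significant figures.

KE = eV = 1.602 × 10⁻¹⁹ × 3.420 = 5.479 × 10⁻¹⁹ J.
p = √(2mKE) = √(2 × 9.109 × 10⁻³¹ × 5.479 × 10⁻¹⁹) = 9.991 × 10⁻²⁵ kg·m/s.
λ = h/p = 6.626 × 10⁻³⁴ / 9.991 × 10⁻²⁵ = 6.63 × 10⁻¹⁰ m = 663 pm.

λ = 663 pm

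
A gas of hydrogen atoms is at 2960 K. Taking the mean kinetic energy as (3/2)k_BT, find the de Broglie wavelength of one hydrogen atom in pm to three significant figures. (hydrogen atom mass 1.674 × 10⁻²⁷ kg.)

KE = (3/2)k_BT = 1.5 × 1.381 × 10⁻²³ × 2960 = 6.132 × 10⁻²⁰ J.
p = √(2mKE) = √(2 × 1.674 × 10⁻²⁷ × 6.132 × 10⁻²⁰) = 1.433 × 10⁻²³ kg·m/s.
λ = h/p = 4.62 × 10⁻¹¹ m = 46.2 pm.

λ = 46.2 pm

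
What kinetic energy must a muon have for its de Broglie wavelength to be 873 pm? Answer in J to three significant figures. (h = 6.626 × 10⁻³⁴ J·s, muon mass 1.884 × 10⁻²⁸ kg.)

KE = 1.53 × 10⁻²¹ J

p = h/λ = 6.626 × 10⁻³⁴ / 8.730 × 10⁻¹⁰ = 7.590 × 10⁻²⁵ kg·m/s.
KE = p²/(2m) = (7.590 × 10⁻²⁵)² / (2 × 1.884 × 10⁻²⁸) = 1.529 × 10⁻²¹ J = 1.53 × 10⁻²¹ J.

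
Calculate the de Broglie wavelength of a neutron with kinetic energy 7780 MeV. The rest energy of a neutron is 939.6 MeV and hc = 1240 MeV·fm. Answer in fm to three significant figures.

λ = 0.143 fm

Total energy E = KE + m₀c² = 7780 + 939.6 = 8719.6 MeV.
(pc)² = E² − (m₀c²)² = (8719.6)² − (939.6)² = 7.515 × 10⁷ MeV², so pc = 8669 MeV.
λ = hc/(pc) = 1240 MeV·fm / 8669 MeV = 0.143 fm.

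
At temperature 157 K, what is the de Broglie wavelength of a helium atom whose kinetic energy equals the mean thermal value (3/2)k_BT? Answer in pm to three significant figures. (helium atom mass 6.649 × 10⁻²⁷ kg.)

λ = 101 pm

KE = (3/2)k_BT = 1.5 × 1.381 × 10⁻²³ × 157 = 3.252 × 10⁻²¹ J.
p = √(2mKE) = √(2 × 6.649 × 10⁻²⁷ × 3.252 × 10⁻²¹) = 6.576 × 10⁻²⁴ kg·m/s.
λ = h/p = 1.01 × 10⁻¹⁰ m = 101 pm.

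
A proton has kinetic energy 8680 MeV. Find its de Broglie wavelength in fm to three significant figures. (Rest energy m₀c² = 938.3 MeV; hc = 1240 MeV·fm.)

Total energy E = KE + m₀c² = 8680 + 938.3 = 9618.3 MeV.
(pc)² = E² − (m₀c²)² = (9618.3)² − (938.3)² = 9.163 × 10⁷ MeV², so pc = 9572 MeV.
λ = hc/(pc) = 1240 MeV·fm / 9572 MeV = 0.130 fm.

λ = 0.130 fm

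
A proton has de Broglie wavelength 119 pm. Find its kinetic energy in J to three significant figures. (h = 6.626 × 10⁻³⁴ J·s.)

p = h/λ = 6.626 × 10⁻³⁴ / 1.190 × 10⁻¹⁰ = 5.568 × 10⁻²⁴ kg·m/s.
KE = p²/(2m) = (5.568 × 10⁻²⁴)² / (2 × 1.673 × 10⁻²⁷) = 9.266 × 10⁻²¹ J = 9.27 × 10⁻²¹ J.

KE = 9.27 × 10⁻²¹ J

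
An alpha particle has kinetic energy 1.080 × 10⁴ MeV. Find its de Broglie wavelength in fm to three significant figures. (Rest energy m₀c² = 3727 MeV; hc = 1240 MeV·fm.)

λ = 0.0883 fm

Total energy E = KE + m₀c² = 1.080 × 10⁴ + 3727 = 14527 MeV.
(pc)² = E² − (m₀c²)² = (14527)² − (3727)² = 1.971 × 10⁸ MeV², so pc = 1.404 × 10⁴ MeV.
λ = hc/(pc) = 1240 MeV·fm / 1.404 × 10⁴ MeV = 0.0883 fm.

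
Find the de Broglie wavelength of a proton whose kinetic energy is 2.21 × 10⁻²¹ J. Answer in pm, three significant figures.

λ = 244 pm

p = √(2mKE) = √(2 × 1.673 × 10⁻²⁷ × 2.210 × 10⁻²¹) = 2.719 × 10⁻²⁴ kg·m/s.
λ = h/p = 6.626 × 10⁻³⁴ / 2.719 × 10⁻²⁴ = 2.44 × 10⁻¹⁰ m = 244 pm.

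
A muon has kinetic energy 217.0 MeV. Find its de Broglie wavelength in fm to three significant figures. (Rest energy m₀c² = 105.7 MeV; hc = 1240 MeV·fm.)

λ = 4.07 fm

Total energy E = KE + m₀c² = 217.0 + 105.7 = 322.7 MeV.
(pc)² = E² − (m₀c²)² = (322.7)² − (105.7)² = 9.296 × 10⁴ MeV², so pc = 304.9 MeV.
λ = hc/(pc) = 1240 MeV·fm / 304.9 MeV = 4.07 fm.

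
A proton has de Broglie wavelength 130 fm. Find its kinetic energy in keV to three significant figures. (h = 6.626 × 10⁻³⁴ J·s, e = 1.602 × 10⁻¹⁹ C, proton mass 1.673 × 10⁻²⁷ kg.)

p = h/λ = 6.626 × 10⁻³⁴ / 1.300 × 10⁻¹³ = 5.097 × 10⁻²¹ kg·m/s.
KE = p²/(2m) = (5.097 × 10⁻²¹)² / (2 × 1.673 × 10⁻²⁷) = 7.764 × 10⁻¹⁵ J = 48.5 keV.

KE = 48.5 keV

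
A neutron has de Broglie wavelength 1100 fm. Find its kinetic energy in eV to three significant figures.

KE = 676 eV

p = h/λ = 6.626 × 10⁻³⁴ / 1.100 × 10⁻¹² = 6.024 × 10⁻²² kg·m/s.
KE = p²/(2m) = (6.024 × 10⁻²²)² / (2 × 1.675 × 10⁻²⁷) = 1.083 × 10⁻¹⁶ J = 676 eV.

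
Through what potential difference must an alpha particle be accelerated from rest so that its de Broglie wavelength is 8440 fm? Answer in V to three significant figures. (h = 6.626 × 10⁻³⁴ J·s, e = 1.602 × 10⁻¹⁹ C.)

p = h/λ = 6.626 × 10⁻³⁴ / 8.440 × 10⁻¹² = 7.851 × 10⁻²³ kg·m/s.
KE = p²/(2m) = 4.638 × 10⁻¹⁹ J.
V = KE/2e = 4.638 × 10⁻¹⁹ / (2 × 1.602 × 10⁻¹⁹) = 1.45 V.

V = 1.45 V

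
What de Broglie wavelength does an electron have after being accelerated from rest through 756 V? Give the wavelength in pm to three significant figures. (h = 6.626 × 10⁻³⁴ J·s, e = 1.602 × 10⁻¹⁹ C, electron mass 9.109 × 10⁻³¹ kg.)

KE = eV = 1.602 × 10⁻¹⁹ × 756.0 = 1.211 × 10⁻¹⁶ J.
p = √(2mKE) = √(2 × 9.109 × 10⁻³¹ × 1.211 × 10⁻¹⁶) = 1.485 × 10⁻²³ kg·m/s.
λ = h/p = 6.626 × 10⁻³⁴ / 1.485 × 10⁻²³ = 4.46 × 10⁻¹¹ m = 44.6 pm.

λ = 44.6 pm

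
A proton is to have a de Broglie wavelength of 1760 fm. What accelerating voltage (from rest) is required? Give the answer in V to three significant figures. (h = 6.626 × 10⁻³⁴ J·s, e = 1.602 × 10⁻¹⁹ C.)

V = 264 V

p = h/λ = 6.626 × 10⁻³⁴ / 1.760 × 10⁻¹² = 3.765 × 10⁻²² kg·m/s.
KE = p²/(2m) = 4.236 × 10⁻¹⁷ J.
V = KE/e = 4.236 × 10⁻¹⁷ / (1.602 × 10⁻¹⁹) = 264 V.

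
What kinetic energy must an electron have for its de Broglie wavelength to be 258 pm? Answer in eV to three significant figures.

p = h/λ = 6.626 × 10⁻³⁴ / 2.580 × 10⁻¹⁰ = 2.568 × 10⁻²⁴ kg·m/s.
KE = p²/(2m) = (2.568 × 10⁻²⁴)² / (2 × 9.109 × 10⁻³¹) = 3.620 × 10⁻¹⁸ J = 22.6 eV.

KE = 22.6 eV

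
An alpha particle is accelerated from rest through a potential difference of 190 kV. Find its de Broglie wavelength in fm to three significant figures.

λ = 23.3 fm

KE = 2eV = 2 × 1.602 × 10⁻¹⁹ × 1.900 × 10⁵ = 6.088 × 10⁻¹⁴ J.
p = √(2mKE) = √(2 × 6.645 × 10⁻²⁷ × 6.088 × 10⁻¹⁴) = 2.844 × 10⁻²⁰ kg·m/s.
λ = h/p = 6.626 × 10⁻³⁴ / 2.844 × 10⁻²⁰ = 2.33 × 10⁻¹⁴ m = 23.3 fm.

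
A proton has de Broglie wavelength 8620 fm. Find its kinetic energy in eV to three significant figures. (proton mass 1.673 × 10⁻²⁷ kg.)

p = h/λ = 6.626 × 10⁻³⁴ / 8.620 × 10⁻¹² = 7.687 × 10⁻²³ kg·m/s.
KE = p²/(2m) = (7.687 × 10⁻²³)² / (2 × 1.673 × 10⁻²⁷) = 1.766 × 10⁻¹⁸ J = 11.0 eV.

KE = 11.0 eV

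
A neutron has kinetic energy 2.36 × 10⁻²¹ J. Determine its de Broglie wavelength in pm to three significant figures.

p = √(2mKE) = √(2 × 1.675 × 10⁻²⁷ × 2.360 × 10⁻²¹) = 2.812 × 10⁻²⁴ kg·m/s.
λ = h/p = 6.626 × 10⁻³⁴ / 2.812 × 10⁻²⁴ = 2.36 × 10⁻¹⁰ m = 236 pm.

λ = 236 pm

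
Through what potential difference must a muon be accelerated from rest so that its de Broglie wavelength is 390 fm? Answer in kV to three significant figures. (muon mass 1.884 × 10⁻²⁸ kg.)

p = h/λ = 6.626 × 10⁻³⁴ / 3.900 × 10⁻¹³ = 1.699 × 10⁻²¹ kg·m/s.
KE = p²/(2m) = 7.661 × 10⁻¹⁵ J.
V = KE/e = 7.661 × 10⁻¹⁵ / (1.602 × 10⁻¹⁹) = 47.8 kV.

V = 47.8 kV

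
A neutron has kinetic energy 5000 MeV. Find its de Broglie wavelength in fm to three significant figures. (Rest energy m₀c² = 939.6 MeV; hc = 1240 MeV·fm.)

Total energy E = KE + m₀c² = 5000 + 939.6 = 5939.6 MeV.
(pc)² = E² − (m₀c²)² = (5939.6)² − (939.6)² = 3.440 × 10⁷ MeV², so pc = 5865 MeV.
λ = hc/(pc) = 1240 MeV·fm / 5865 MeV = 0.211 fm.

λ = 0.211 fm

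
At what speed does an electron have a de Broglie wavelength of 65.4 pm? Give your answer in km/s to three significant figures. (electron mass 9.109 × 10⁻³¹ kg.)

v = 1.11 × 10⁴ km/s

p = h/λ = 6.626 × 10⁻³⁴ / 6.540 × 10⁻¹¹ = 1.013 × 10⁻²³ kg·m/s.
v = p/m = 1.013 × 10⁻²³ / 9.109 × 10⁻³¹ = 1.11 × 10⁷ m/s = 1.11 × 10⁴ km/s.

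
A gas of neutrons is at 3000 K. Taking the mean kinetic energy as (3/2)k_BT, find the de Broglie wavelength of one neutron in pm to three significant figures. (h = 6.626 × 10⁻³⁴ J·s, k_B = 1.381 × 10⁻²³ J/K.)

KE = (3/2)k_BT = 1.5 × 1.381 × 10⁻²³ × 3000 = 6.215 × 10⁻²⁰ J.
p = √(2mKE) = √(2 × 1.675 × 10⁻²⁷ × 6.215 × 10⁻²⁰) = 1.443 × 10⁻²³ kg·m/s.
λ = h/p = 4.59 × 10⁻¹¹ m = 45.9 pm.

λ = 45.9 pm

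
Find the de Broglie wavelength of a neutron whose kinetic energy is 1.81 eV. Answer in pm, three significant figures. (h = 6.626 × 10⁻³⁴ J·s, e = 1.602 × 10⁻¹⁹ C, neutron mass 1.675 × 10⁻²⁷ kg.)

λ = 21.3 pm

KE = 1.81 eV = 2.900 × 10⁻¹⁹ J.
p = √(2mKE) = √(2 × 1.675 × 10⁻²⁷ × 2.900 × 10⁻¹⁹) = 3.117 × 10⁻²³ kg·m/s.
λ = h/p = 6.626 × 10⁻³⁴ / 3.117 × 10⁻²³ = 2.13 × 10⁻¹¹ m = 21.3 pm.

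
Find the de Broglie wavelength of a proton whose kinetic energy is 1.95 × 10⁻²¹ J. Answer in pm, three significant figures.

λ = 259 pm

p = √(2mKE) = √(2 × 1.673 × 10⁻²⁷ × 1.950 × 10⁻²¹) = 2.554 × 10⁻²⁴ kg·m/s.
λ = h/p = 6.626 × 10⁻³⁴ / 2.554 × 10⁻²⁴ = 2.59 × 10⁻¹⁰ m = 259 pm.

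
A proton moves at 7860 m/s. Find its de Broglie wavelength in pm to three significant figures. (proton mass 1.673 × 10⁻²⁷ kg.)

λ = 50.4 pm

p = mv = 1.673 × 10⁻²⁷ × 7860 = 1.315 × 10⁻²³ kg·m/s.
λ = h/p = 6.626 × 10⁻³⁴ / 1.315 × 10⁻²³ = 5.04 × 10⁻¹¹ m = 50.4 pm.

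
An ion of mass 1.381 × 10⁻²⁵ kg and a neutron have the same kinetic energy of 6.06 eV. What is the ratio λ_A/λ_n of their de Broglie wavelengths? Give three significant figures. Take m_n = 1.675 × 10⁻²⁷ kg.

λ_A/λ_n = 0.110

At fixed KE, p = √(2mKE) so λ = h/p ∝ 1/√m.
λ_A/λ_n = √(m_n/m_A) = √(1.675 × 10⁻²⁷/1.381 × 10⁻²⁵) = √(0.01213) = 0.110.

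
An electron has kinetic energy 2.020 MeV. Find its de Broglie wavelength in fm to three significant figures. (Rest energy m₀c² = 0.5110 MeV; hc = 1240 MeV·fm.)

λ = 500 fm

Total energy E = KE + m₀c² = 2.020 + 0.5110 = 2.5310 MeV.
(pc)² = E² − (m₀c²)² = (2.5310)² − (0.5110)² = 6.145 MeV², so pc = 2.479 MeV.
λ = hc/(pc) = 1240 MeV·fm / 2.479 MeV = 500 fm.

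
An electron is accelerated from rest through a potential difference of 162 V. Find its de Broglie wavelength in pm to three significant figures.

λ = 96.4 pm

KE = eV = 1.602 × 10⁻¹⁹ × 162.0 = 2.595 × 10⁻¹⁷ J.
p = √(2mKE) = √(2 × 9.109 × 10⁻³¹ × 2.595 × 10⁻¹⁷) = 6.876 × 10⁻²⁴ kg·m/s.
λ = h/p = 6.626 × 10⁻³⁴ / 6.876 × 10⁻²⁴ = 9.64 × 10⁻¹¹ m = 96.4 pm.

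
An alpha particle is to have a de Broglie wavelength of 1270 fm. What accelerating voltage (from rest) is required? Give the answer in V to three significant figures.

p = h/λ = 6.626 × 10⁻³⁴ / 1.270 × 10⁻¹² = 5.217 × 10⁻²² kg·m/s.
KE = p²/(2m) = 2.048 × 10⁻¹⁷ J.
V = KE/2e = 2.048 × 10⁻¹⁷ / (2 × 1.602 × 10⁻¹⁹) = 63.9 V.

V = 63.9 V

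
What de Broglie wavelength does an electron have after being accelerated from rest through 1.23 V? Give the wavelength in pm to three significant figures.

λ = 1110 pm

KE = eV = 1.602 × 10⁻¹⁹ × 1.230 = 1.970 × 10⁻¹⁹ J.
p = √(2mKE) = √(2 × 9.109 × 10⁻³¹ × 1.970 × 10⁻¹⁹) = 5.991 × 10⁻²⁵ kg·m/s.
λ = h/p = 6.626 × 10⁻³⁴ / 5.991 × 10⁻²⁵ = 1.11 × 10⁻⁹ m = 1110 pm.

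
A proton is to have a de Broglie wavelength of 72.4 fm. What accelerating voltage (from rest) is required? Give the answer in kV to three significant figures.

V = 156 kV

p = h/λ = 6.626 × 10⁻³⁴ / 7.240 × 10⁻¹⁴ = 9.152 × 10⁻²¹ kg·m/s.
KE = p²/(2m) = 2.503 × 10⁻¹⁴ J.
V = KE/e = 2.503 × 10⁻¹⁴ / (1.602 × 10⁻¹⁹) = 156 kV.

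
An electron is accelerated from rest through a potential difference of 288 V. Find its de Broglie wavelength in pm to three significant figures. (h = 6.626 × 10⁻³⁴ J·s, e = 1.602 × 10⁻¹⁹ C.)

KE = eV = 1.602 × 10⁻¹⁹ × 288.0 = 4.614 × 10⁻¹⁷ J.
p = √(2mKE) = √(2 × 9.109 × 10⁻³¹ × 4.614 × 10⁻¹⁷) = 9.168 × 10⁻²⁴ kg·m/s.
λ = h/p = 6.626 × 10⁻³⁴ / 9.168 × 10⁻²⁴ = 7.23 × 10⁻¹¹ m = 72.3 pm.

λ = 72.3 pm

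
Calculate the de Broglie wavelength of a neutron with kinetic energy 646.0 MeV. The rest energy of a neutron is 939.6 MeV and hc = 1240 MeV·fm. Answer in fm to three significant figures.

λ = 0.971 fm

Total energy E = KE + m₀c² = 646.0 + 939.6 = 1585.6 MeV.
(pc)² = E² − (m₀c²)² = (1585.6)² − (939.6)² = 1.631 × 10⁶ MeV², so pc = 1277 MeV.
λ = hc/(pc) = 1240 MeV·fm / 1277 MeV = 0.971 fm.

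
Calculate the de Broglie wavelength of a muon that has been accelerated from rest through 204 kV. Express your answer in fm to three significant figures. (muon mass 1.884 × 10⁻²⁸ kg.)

KE = eV = 1.602 × 10⁻¹⁹ × 2.040 × 10⁵ = 3.268 × 10⁻¹⁴ J.
p = √(2mKE) = √(2 × 1.884 × 10⁻²⁸ × 3.268 × 10⁻¹⁴) = 3.509 × 10⁻²¹ kg·m/s.
λ = h/p = 6.626 × 10⁻³⁴ / 3.509 × 10⁻²¹ = 1.89 × 10⁻¹³ m = 189 fm.

λ = 189 fm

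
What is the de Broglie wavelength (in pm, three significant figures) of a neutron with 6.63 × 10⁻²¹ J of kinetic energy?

λ = 141 pm

p = √(2mKE) = √(2 × 1.675 × 10⁻²⁷ × 6.630 × 10⁻²¹) = 4.713 × 10⁻²⁴ kg·m/s.
λ = h/p = 6.626 × 10⁻³⁴ / 4.713 × 10⁻²⁴ = 1.41 × 10⁻¹⁰ m = 141 pm.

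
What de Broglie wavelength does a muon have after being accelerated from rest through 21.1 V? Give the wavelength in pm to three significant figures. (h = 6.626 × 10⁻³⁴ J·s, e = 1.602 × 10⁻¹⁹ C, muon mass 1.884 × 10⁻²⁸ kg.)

KE = eV = 1.602 × 10⁻¹⁹ × 21.10 = 3.380 × 10⁻¹⁸ J.
p = √(2mKE) = √(2 × 1.884 × 10⁻²⁸ × 3.380 × 10⁻¹⁸) = 3.569 × 10⁻²³ kg·m/s.
λ = h/p = 6.626 × 10⁻³⁴ / 3.569 × 10⁻²³ = 1.86 × 10⁻¹¹ m = 18.6 pm.

λ = 18.6 pm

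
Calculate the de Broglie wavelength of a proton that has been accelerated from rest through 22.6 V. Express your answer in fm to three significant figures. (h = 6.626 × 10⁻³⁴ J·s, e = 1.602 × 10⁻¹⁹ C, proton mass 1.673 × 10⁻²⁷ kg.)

λ = 6020 fm

KE = eV = 1.602 × 10⁻¹⁹ × 22.60 = 3.621 × 10⁻¹⁸ J.
p = √(2mKE) = √(2 × 1.673 × 10⁻²⁷ × 3.621 × 10⁻¹⁸) = 1.101 × 10⁻²² kg·m/s.
λ = h/p = 6.626 × 10⁻³⁴ / 1.101 × 10⁻²² = 6.02 × 10⁻¹² m = 6020 fm.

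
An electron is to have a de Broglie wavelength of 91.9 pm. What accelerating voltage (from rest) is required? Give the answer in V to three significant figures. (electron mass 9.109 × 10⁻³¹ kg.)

V = 178 V

p = h/λ = 6.626 × 10⁻³⁴ / 9.190 × 10⁻¹¹ = 7.210 × 10⁻²⁴ kg·m/s.
KE = p²/(2m) = 2.853 × 10⁻¹⁷ J.
V = KE/e = 2.853 × 10⁻¹⁷ / (1.602 × 10⁻¹⁹) = 178 V.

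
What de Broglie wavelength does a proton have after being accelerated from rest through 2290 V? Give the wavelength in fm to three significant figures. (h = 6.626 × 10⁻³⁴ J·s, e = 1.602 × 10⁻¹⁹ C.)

λ = 598 fm

KE = eV = 1.602 × 10⁻¹⁹ × 2290 = 3.669 × 10⁻¹⁶ J.
p = √(2mKE) = √(2 × 1.673 × 10⁻²⁷ × 3.669 × 10⁻¹⁶) = 1.108 × 10⁻²¹ kg·m/s.
λ = h/p = 6.626 × 10⁻³⁴ / 1.108 × 10⁻²¹ = 5.98 × 10⁻¹³ m = 598 fm.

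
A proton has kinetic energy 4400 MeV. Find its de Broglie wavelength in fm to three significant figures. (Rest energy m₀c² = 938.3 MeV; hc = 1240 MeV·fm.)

Total energy E = KE + m₀c² = 4400 + 938.3 = 5338.3 MeV.
(pc)² = E² − (m₀c²)² = (5338.3)² − (938.3)² = 2.762 × 10⁷ MeV², so pc = 5255 MeV.
λ = hc/(pc) = 1240 MeV·fm / 5255 MeV = 0.236 fm.

λ = 0.236 fm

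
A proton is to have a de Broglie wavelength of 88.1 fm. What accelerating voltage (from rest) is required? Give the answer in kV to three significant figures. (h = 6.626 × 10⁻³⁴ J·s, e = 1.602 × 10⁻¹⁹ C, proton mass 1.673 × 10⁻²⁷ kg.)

V = 106 kV

p = h/λ = 6.626 × 10⁻³⁴ / 8.810 × 10⁻¹⁴ = 7.521 × 10⁻²¹ kg·m/s.
KE = p²/(2m) = 1.691 × 10⁻¹⁴ J.
V = KE/e = 1.691 × 10⁻¹⁴ / (1.602 × 10⁻¹⁹) = 106 kV.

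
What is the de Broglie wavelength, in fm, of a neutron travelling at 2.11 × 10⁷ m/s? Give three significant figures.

p = mv = 1.675 × 10⁻²⁷ × 2.11 × 10⁷ = 3.534 × 10⁻²⁰ kg·m/s.
λ = h/p = 6.626 × 10⁻³⁴ / 3.534 × 10⁻²⁰ = 1.87 × 10⁻¹⁴ m = 18.7 fm.

λ = 18.7 fm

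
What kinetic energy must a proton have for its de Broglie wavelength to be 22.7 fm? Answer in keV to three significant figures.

p = h/λ = 6.626 × 10⁻³⁴ / 2.270 × 10⁻¹⁴ = 2.919 × 10⁻²⁰ kg·m/s.
KE = p²/(2m) = (2.919 × 10⁻²⁰)² / (2 × 1.673 × 10⁻²⁷) = 2.546 × 10⁻¹³ J = 1590 keV.

KE = 1590 keV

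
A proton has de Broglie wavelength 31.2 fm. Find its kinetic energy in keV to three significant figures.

p = h/λ = 6.626 × 10⁻³⁴ / 3.120 × 10⁻¹⁴ = 2.124 × 10⁻²⁰ kg·m/s.
KE = p²/(2m) = (2.124 × 10⁻²⁰)² / (2 × 1.673 × 10⁻²⁷) = 1.348 × 10⁻¹³ J = 841 keV.

KE = 841 keV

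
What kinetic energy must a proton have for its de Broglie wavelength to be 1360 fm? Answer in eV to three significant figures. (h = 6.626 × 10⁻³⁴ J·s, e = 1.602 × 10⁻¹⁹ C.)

p = h/λ = 6.626 × 10⁻³⁴ / 1.360 × 10⁻¹² = 4.872 × 10⁻²² kg·m/s.
KE = p²/(2m) = (4.872 × 10⁻²²)² / (2 × 1.673 × 10⁻²⁷) = 7.094 × 10⁻¹⁷ J = 443 eV.

KE = 443 eV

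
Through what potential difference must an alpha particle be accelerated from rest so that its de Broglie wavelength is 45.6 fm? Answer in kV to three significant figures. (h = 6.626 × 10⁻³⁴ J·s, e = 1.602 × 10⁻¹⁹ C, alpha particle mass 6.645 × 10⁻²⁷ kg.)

p = h/λ = 6.626 × 10⁻³⁴ / 4.560 × 10⁻¹⁴ = 1.453 × 10⁻²⁰ kg·m/s.
KE = p²/(2m) = 1.589 × 10⁻¹⁴ J.
V = KE/2e = 1.589 × 10⁻¹⁴ / (2 × 1.602 × 10⁻¹⁹) = 49.6 kV.

V = 49.6 kV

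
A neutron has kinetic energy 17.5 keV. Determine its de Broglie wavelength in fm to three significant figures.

KE = 17.5 keV = 2.804 × 10⁻¹⁵ J.
p = √(2mKE) = √(2 × 1.675 × 10⁻²⁷ × 2.804 × 10⁻¹⁵) = 3.065 × 10⁻²¹ kg·m/s.
λ = h/p = 6.626 × 10⁻³⁴ / 3.065 × 10⁻²¹ = 2.16 × 10⁻¹³ m = 216 fm.

λ = 216 fm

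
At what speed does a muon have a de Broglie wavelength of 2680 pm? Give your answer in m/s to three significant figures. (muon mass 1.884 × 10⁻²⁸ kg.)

v = 1310 m/s

p = h/λ = 6.626 × 10⁻³⁴ / 2.680 × 10⁻⁹ = 2.472 × 10⁻²⁵ kg·m/s.
v = p/m = 2.472 × 10⁻²⁵ / 1.884 × 10⁻²⁸ = 1.31 × 10³ m/s = 1310 m/s.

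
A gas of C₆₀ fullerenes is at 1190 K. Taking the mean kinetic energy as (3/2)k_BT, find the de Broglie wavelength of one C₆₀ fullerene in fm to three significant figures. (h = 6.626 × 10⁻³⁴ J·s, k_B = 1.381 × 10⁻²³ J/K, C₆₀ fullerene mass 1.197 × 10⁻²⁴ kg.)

KE = (3/2)k_BT = 1.5 × 1.381 × 10⁻²³ × 1190 = 2.465 × 10⁻²⁰ J.
p = √(2mKE) = √(2 × 1.197 × 10⁻²⁴ × 2.465 × 10⁻²⁰) = 2.429 × 10⁻²² kg·m/s.
λ = h/p = 2.73 × 10⁻¹² m = 2730 fm.

λ = 2730 fm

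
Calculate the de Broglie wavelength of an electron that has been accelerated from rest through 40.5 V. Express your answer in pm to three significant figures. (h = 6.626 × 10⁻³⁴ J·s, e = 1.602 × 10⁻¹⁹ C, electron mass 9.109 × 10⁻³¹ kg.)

KE = eV = 1.602 × 10⁻¹⁹ × 40.50 = 6.488 × 10⁻¹⁸ J.
p = √(2mKE) = √(2 × 9.109 × 10⁻³¹ × 6.488 × 10⁻¹⁸) = 3.438 × 10⁻²⁴ kg·m/s.
λ = h/p = 6.626 × 10⁻³⁴ / 3.438 × 10⁻²⁴ = 1.93 × 10⁻¹⁰ m = 193 pm.

λ = 193 pm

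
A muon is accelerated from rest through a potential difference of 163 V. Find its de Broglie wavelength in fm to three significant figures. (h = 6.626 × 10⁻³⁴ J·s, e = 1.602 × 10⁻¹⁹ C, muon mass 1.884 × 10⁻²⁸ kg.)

λ = 6680 fm

KE = eV = 1.602 × 10⁻¹⁹ × 163.0 = 2.611 × 10⁻¹⁷ J.
p = √(2mKE) = √(2 × 1.884 × 10⁻²⁸ × 2.611 × 10⁻¹⁷) = 9.919 × 10⁻²³ kg·m/s.
λ = h/p = 6.626 × 10⁻³⁴ / 9.919 × 10⁻²³ = 6.68 × 10⁻¹² m = 6680 fm.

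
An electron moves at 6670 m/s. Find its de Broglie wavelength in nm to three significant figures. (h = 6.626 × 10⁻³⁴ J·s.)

λ = 109 nm

p = mv = 9.109 × 10⁻³¹ × 6670 = 6.076 × 10⁻²⁷ kg·m/s.
λ = h/p = 6.626 × 10⁻³⁴ / 6.076 × 10⁻²⁷ = 1.09 × 10⁻⁷ m = 109 nm.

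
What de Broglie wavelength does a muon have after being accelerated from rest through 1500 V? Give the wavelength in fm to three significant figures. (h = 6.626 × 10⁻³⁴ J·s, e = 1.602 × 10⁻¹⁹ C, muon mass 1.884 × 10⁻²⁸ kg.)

λ = 2200 fm

KE = eV = 1.602 × 10⁻¹⁹ × 1500 = 2.403 × 10⁻¹⁶ J.
p = √(2mKE) = √(2 × 1.884 × 10⁻²⁸ × 2.403 × 10⁻¹⁶) = 3.009 × 10⁻²² kg·m/s.
λ = h/p = 6.626 × 10⁻³⁴ / 3.009 × 10⁻²² = 2.20 × 10⁻¹² m = 2200 fm.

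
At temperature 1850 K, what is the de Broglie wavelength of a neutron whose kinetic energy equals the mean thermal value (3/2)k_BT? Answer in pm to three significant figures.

KE = (3/2)k_BT = 1.5 × 1.381 × 10⁻²³ × 1850 = 3.832 × 10⁻²⁰ J.
p = √(2mKE) = √(2 × 1.675 × 10⁻²⁷ × 3.832 × 10⁻²⁰) = 1.133 × 10⁻²³ kg·m/s.
λ = h/p = 5.85 × 10⁻¹¹ m = 58.5 pm.

λ = 58.5 pm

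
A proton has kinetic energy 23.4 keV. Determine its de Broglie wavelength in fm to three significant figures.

KE = 23.4 keV = 3.749 × 10⁻¹⁵ J.
p = √(2mKE) = √(2 × 1.673 × 10⁻²⁷ × 3.749 × 10⁻¹⁵) = 3.542 × 10⁻²¹ kg·m/s.
λ = h/p = 6.626 × 10⁻³⁴ / 3.542 × 10⁻²¹ = 1.87 × 10⁻¹³ m = 187 fm.

λ = 187 fm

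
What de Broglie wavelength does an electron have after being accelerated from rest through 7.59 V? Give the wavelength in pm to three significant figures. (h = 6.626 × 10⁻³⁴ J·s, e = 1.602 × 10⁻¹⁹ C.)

KE = eV = 1.602 × 10⁻¹⁹ × 7.590 = 1.216 × 10⁻¹⁸ J.
p = √(2mKE) = √(2 × 9.109 × 10⁻³¹ × 1.216 × 10⁻¹⁸) = 1.488 × 10⁻²⁴ kg·m/s.
λ = h/p = 6.626 × 10⁻³⁴ / 1.488 × 10⁻²⁴ = 4.45 × 10⁻¹⁰ m = 445 pm.

λ = 445 pm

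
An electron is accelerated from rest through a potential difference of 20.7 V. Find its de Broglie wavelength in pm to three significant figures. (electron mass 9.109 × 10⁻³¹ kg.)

KE = eV = 1.602 × 10⁻¹⁹ × 20.70 = 3.316 × 10⁻¹⁸ J.
p = √(2mKE) = √(2 × 9.109 × 10⁻³¹ × 3.316 × 10⁻¹⁸) = 2.458 × 10⁻²⁴ kg·m/s.
λ = h/p = 6.626 × 10⁻³⁴ / 2.458 × 10⁻²⁴ = 2.70 × 10⁻¹⁰ m = 270 pm.

λ = 270 pm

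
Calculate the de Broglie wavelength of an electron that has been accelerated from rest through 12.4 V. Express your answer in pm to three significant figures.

KE = eV = 1.602 × 10⁻¹⁹ × 12.40 = 1.986 × 10⁻¹⁸ J.
p = √(2mKE) = √(2 × 9.109 × 10⁻³¹ × 1.986 × 10⁻¹⁸) = 1.902 × 10⁻²⁴ kg·m/s.
λ = h/p = 6.626 × 10⁻³⁴ / 1.902 × 10⁻²⁴ = 3.48 × 10⁻¹⁰ m = 348 pm.

λ = 348 pm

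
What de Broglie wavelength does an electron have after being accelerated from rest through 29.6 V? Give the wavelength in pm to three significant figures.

λ = 225 pm

KE = eV = 1.602 × 10⁻¹⁹ × 29.60 = 4.742 × 10⁻¹⁸ J.
p = √(2mKE) = √(2 × 9.109 × 10⁻³¹ × 4.742 × 10⁻¹⁸) = 2.939 × 10⁻²⁴ kg·m/s.
λ = h/p = 6.626 × 10⁻³⁴ / 2.939 × 10⁻²⁴ = 2.25 × 10⁻¹⁰ m = 225 pm.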